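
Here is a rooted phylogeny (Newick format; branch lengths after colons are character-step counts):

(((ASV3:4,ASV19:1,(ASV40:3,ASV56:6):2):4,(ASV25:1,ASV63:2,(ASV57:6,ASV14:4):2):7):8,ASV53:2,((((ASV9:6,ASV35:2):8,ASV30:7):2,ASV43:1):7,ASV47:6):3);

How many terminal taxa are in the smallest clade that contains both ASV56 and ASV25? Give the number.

8

The MRCA of ASV56 and ASV25 is the node subtending ((ASV3,ASV19,(ASV40,ASV56)),(ASV25,ASV63,(ASV57,ASV14))).
That clade contains 8 terminal taxa: ASV14, ASV19, ASV25, ASV3, ASV40, ASV56, ASV57, ASV63.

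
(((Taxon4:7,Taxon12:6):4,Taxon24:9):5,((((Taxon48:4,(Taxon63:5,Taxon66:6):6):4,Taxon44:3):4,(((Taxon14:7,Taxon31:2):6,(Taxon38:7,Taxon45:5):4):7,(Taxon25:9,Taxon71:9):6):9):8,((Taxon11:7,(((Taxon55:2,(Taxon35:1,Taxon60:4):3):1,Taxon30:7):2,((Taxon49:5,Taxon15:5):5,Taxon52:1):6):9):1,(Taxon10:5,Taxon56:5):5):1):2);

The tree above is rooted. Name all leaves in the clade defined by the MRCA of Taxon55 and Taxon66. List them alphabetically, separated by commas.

Tracing Taxon55: it sits inside (Taxon55,(Taxon35,Taxon60)).
Tracing Taxon66: it sits inside (Taxon63,Taxon66).
The smallest clade enclosing both is ((((Taxon48,(Taxon63,Taxon66)),Taxon44),(((Taxon14,Taxon31),(Taxon38,Taxon45)),(Taxon25,Taxon71))),((Taxon11,(((Taxon55,(Taxon35,Taxon60)),Taxon30),((Taxon49,Taxon15),Taxon52))),(Taxon10,Taxon56))); the answer is its 20 terminal taxa in alphabetical order.

Taxon10, Taxon11, Taxon14, Taxon15, Taxon25, Taxon30, Taxon31, Taxon35, Taxon38, Taxon44, Taxon45, Taxon48, Taxon49, Taxon52, Taxon55, Taxon56, Taxon60, Taxon63, Taxon66, Taxon71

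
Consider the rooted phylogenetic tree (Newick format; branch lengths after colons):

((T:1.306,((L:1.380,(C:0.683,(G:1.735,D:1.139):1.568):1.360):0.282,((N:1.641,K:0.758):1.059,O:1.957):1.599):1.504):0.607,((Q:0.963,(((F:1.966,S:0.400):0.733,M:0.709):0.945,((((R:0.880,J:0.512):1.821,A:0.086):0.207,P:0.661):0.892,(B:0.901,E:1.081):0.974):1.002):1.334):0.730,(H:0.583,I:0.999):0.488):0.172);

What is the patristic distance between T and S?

6.227

The path runs T → … → MRCA → … → S; the MRCA is the root of the tree.
Branch lengths along that path: 1.306 + 0.607 + 0.172 + 0.730 + 1.334 + 0.945 + 0.733 + 0.400 = 6.227.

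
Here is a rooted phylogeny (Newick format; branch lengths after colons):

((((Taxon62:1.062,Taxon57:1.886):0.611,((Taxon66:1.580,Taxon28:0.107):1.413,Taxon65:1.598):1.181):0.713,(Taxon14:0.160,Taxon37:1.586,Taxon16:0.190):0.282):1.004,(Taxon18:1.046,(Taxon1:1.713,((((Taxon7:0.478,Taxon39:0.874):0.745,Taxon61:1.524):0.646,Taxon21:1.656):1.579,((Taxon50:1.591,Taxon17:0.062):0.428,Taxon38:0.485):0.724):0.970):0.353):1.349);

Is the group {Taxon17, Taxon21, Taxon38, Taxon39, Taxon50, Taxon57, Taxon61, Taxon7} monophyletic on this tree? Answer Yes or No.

The MRCA of the listed taxa is the root, so the smallest clade containing them is the whole tree.
That clade also contains Taxon1, Taxon14, Taxon16, Taxon18, Taxon28, Taxon37, Taxon62, Taxon65, Taxon66, which are not in the proposed group, so the group is not monophyletic.

No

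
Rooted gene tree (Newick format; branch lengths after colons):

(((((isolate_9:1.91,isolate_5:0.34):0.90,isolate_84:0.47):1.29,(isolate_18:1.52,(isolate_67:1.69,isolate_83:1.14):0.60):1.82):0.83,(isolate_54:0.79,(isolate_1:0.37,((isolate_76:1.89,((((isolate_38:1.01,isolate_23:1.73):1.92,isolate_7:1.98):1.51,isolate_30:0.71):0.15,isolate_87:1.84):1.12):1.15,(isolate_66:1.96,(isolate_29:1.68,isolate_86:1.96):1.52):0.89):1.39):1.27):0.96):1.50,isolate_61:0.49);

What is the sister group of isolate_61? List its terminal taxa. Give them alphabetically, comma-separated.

isolate_1, isolate_18, isolate_23, isolate_29, isolate_30, isolate_38, isolate_5, isolate_54, isolate_66, isolate_67, isolate_7, isolate_76, isolate_83, isolate_84, isolate_86, isolate_87, isolate_9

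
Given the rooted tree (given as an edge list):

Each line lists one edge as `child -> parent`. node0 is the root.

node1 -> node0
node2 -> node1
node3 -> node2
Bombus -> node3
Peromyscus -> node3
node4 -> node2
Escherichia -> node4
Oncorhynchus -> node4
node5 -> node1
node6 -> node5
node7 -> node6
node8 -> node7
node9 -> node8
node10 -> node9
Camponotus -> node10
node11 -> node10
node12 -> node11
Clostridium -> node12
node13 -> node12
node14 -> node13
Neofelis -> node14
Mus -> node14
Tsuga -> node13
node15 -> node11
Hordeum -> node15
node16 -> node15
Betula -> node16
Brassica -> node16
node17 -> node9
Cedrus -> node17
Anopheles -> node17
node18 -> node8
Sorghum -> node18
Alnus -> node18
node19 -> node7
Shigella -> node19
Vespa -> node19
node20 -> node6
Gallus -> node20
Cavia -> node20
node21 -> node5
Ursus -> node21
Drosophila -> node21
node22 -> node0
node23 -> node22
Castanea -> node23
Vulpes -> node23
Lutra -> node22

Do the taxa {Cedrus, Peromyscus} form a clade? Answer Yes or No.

No

The MRCA of the listed taxa subtends (((Bombus,Peromyscus),(Escherichia,Oncorhynchus)),((((((Camponotus,((Clostridium,((Neofelis,Mus),Tsuga)),(Hordeum,(Betula,Brassica)))),(Cedrus,Anopheles)),(Sorghum,Alnus)),(Shigella,Vespa)),(Gallus,Cavia)),(Ursus,Drosophila))).
That clade also contains Alnus, Anopheles, Betula, Bombus, Brassica, Camponotus, Cavia, Clostridium, Drosophila, Escherichia, Gallus, Hordeum, Mus, Neofelis, Oncorhynchus, Shigella, Sorghum, Tsuga, Ursus, Vespa, which are not in the proposed group, so the group is not monophyletic.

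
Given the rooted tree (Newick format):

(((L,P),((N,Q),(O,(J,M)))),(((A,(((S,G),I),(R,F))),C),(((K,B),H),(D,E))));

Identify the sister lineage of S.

G

S attaches to the tree at the node subtending (S,G).
The other lineage descending from that same node — the sister group — is the single tip G.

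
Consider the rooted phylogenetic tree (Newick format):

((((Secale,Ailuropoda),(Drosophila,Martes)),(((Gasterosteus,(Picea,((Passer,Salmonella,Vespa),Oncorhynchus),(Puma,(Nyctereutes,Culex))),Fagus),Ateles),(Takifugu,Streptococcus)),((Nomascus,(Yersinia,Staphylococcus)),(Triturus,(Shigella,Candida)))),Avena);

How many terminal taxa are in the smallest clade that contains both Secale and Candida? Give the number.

23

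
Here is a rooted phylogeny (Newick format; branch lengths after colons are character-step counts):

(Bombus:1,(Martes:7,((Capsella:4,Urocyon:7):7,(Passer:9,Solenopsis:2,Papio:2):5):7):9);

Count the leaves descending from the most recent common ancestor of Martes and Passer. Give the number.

6

The MRCA of Martes and Passer is the node subtending (Martes,((Capsella,Urocyon),(Passer,Solenopsis,Papio))).
That clade contains 6 terminal taxa: Capsella, Martes, Papio, Passer, Solenopsis, Urocyon.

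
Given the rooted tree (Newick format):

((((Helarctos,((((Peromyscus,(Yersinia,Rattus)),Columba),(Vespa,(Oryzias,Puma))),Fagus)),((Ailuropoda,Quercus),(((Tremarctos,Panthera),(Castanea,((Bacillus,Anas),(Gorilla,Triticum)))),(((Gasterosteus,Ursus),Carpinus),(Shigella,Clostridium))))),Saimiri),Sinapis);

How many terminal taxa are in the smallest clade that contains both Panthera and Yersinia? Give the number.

23

The MRCA of Panthera and Yersinia is the node subtending ((Helarctos,((((Peromyscus,(Yersinia,Rattus)),Columba),(Vespa,(Oryzias,Puma))),Fagus)),((Ailuropoda,Quercus),(((Tremarctos,Panthera),(Castanea,((Bacillus,Anas),(Gorilla,Triticum)))),(((Gasterosteus,Ursus),Carpinus),(Shigella,Clostridium))))).
That clade contains 23 terminal taxa: Ailuropoda, Anas, Bacillus, Carpinus, Castanea, Clostridium, Columba, Fagus, Gasterosteus, Gorilla, Helarctos, Oryzias, Panthera, Peromyscus, Puma, Quercus, Rattus, Shigella, Tremarctos, Triticum, Ursus, Vespa, Yersinia.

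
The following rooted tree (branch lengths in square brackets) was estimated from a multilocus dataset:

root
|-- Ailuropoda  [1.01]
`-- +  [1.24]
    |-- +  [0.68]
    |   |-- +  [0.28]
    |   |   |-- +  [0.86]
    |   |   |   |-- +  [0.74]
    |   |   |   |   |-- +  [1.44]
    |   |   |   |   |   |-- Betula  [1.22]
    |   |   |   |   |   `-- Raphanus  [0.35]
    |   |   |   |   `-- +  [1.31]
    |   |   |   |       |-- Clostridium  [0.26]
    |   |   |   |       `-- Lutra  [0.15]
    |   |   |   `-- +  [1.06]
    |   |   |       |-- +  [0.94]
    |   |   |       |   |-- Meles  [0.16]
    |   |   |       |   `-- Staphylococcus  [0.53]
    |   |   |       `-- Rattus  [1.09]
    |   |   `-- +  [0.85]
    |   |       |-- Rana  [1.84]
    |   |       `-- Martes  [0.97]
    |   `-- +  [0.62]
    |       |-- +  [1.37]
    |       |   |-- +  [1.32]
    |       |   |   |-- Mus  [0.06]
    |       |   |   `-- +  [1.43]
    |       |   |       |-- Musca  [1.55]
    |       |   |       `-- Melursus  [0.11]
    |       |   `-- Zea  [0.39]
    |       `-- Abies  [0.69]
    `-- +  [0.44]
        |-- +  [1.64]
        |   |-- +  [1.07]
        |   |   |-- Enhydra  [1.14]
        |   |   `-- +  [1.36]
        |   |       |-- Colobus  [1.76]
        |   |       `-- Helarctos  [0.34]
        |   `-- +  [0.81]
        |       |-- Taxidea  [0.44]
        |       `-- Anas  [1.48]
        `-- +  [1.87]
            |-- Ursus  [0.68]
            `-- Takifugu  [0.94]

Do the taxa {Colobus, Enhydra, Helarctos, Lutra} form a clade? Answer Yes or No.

The MRCA of the listed taxa subtends ((((((Betula,Raphanus),(Clostridium,Lutra)),((Meles,Staphylococcus),Rattus)),(Rana,Martes)),(((Mus,(Musca,Melursus)),Zea),Abies)),(((Enhydra,(Colobus,Helarctos)),(Taxidea,Anas)),(Ursus,Takifugu))).
That clade also contains Abies, Anas, Betula, Clostridium, Martes, Meles, Melursus, Mus, Musca, Rana, Raphanus, Rattus, Staphylococcus, Takifugu, Taxidea, Ursus, Zea, which are not in the proposed group, so the group is not monophyletic.

No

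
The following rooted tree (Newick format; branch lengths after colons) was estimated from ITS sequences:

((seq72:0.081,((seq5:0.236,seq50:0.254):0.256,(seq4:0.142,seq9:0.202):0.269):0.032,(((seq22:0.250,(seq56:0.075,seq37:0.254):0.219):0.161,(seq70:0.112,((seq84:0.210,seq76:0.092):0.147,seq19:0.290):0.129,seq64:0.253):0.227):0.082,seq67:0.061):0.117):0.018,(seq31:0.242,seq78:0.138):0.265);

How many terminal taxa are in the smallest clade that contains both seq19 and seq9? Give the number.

The MRCA of seq19 and seq9 is the node subtending (seq72,((seq5,seq50),(seq4,seq9)),(((seq22,(seq56,seq37)),(seq70,((seq84,seq76),seq19),seq64)),seq67)).
That clade contains 14 terminal taxa: seq19, seq22, seq37, seq4, seq5, seq50, seq56, seq64, seq67, seq70, seq72, seq76, seq84, seq9.

14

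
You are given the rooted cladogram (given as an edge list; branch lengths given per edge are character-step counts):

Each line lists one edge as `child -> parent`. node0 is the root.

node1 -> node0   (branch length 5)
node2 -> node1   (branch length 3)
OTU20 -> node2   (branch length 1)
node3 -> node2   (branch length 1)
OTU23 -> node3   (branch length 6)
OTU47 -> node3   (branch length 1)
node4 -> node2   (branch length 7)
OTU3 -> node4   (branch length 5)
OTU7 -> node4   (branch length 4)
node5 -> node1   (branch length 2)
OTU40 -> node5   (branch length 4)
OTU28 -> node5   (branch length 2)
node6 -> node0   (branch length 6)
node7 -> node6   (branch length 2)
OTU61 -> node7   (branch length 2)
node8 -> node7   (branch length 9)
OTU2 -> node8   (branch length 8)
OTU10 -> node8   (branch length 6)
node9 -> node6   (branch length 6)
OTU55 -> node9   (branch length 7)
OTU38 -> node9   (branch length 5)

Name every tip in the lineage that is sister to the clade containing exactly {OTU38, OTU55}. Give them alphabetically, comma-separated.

The clade containing exactly {OTU38, OTU55} attaches to the tree at the node subtending ((OTU61,(OTU2,OTU10)),(OTU55,OTU38)).
The other lineage descending from that same node — the sister group — is (OTU61,(OTU2,OTU10)); its 3 tips in alphabetical order are the answer.

OTU10, OTU2, OTU61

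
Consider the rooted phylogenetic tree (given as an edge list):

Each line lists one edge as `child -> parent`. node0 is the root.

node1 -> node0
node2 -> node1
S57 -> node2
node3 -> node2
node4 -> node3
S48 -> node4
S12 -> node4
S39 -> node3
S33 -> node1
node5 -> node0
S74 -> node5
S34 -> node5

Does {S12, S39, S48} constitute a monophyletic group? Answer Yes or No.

The most recent common ancestor of these taxa subtends ((S48,S12),S39).
That clade has exactly 3 tips — every listed taxon and nothing else — so the group is monophyletic.

Yes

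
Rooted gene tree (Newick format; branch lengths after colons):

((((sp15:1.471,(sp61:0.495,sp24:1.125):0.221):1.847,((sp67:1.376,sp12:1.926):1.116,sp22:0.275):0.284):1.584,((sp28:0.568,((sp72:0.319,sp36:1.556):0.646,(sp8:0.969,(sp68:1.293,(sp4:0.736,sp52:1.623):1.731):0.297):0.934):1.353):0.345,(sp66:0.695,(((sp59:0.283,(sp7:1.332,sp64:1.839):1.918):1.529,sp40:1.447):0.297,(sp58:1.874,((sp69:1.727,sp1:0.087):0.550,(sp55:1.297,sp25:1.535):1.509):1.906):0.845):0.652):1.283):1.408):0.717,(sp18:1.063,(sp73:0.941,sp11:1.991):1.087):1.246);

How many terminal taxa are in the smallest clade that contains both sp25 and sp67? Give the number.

23

The MRCA of sp25 and sp67 is the node subtending (((sp15,(sp61,sp24)),((sp67,sp12),sp22)),((sp28,((sp72,sp36),(sp8,(sp68,(sp4,sp52))))),(sp66,(((sp59,(sp7,sp64)),sp40),(sp58,((sp69,sp1),(sp55,sp25))))))).
That clade contains 23 terminal taxa: sp1, sp12, sp15, sp22, sp24, sp25, sp28, sp36, sp4, sp40, sp52, sp55, sp58, sp59, sp61, sp64, sp66, sp67, sp68, sp69, sp7, sp72, sp8.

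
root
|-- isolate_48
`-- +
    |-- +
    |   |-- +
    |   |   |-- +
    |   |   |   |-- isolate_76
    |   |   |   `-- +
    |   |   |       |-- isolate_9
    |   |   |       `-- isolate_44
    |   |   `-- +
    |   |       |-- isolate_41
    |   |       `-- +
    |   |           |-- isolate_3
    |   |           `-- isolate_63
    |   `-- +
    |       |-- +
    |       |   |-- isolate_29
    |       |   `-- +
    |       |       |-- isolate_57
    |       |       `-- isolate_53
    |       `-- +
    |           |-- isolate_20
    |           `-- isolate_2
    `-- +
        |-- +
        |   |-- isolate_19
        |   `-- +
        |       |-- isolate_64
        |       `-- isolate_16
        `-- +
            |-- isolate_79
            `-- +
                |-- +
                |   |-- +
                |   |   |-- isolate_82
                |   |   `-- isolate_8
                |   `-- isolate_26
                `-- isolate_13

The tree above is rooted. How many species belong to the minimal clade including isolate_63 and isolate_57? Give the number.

The MRCA of isolate_63 and isolate_57 is the node subtending (((isolate_76,(isolate_9,isolate_44)),(isolate_41,(isolate_3,isolate_63))),((isolate_29,(isolate_57,isolate_53)),(isolate_20,isolate_2))).
That clade contains 11 terminal taxa: isolate_2, isolate_20, isolate_29, isolate_3, isolate_41, isolate_44, isolate_53, isolate_57, isolate_63, isolate_76, isolate_9.

11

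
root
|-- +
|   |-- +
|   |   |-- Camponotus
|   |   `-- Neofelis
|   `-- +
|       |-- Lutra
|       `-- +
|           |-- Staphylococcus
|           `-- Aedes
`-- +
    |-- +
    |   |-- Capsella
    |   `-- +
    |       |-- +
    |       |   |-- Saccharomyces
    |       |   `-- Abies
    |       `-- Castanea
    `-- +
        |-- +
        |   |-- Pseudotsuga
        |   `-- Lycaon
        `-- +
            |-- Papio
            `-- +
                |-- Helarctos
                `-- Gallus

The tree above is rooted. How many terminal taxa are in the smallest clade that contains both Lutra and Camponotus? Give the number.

The MRCA of Lutra and Camponotus is the node subtending ((Camponotus,Neofelis),(Lutra,(Staphylococcus,Aedes))).
That clade contains 5 terminal taxa: Aedes, Camponotus, Lutra, Neofelis, Staphylococcus.

5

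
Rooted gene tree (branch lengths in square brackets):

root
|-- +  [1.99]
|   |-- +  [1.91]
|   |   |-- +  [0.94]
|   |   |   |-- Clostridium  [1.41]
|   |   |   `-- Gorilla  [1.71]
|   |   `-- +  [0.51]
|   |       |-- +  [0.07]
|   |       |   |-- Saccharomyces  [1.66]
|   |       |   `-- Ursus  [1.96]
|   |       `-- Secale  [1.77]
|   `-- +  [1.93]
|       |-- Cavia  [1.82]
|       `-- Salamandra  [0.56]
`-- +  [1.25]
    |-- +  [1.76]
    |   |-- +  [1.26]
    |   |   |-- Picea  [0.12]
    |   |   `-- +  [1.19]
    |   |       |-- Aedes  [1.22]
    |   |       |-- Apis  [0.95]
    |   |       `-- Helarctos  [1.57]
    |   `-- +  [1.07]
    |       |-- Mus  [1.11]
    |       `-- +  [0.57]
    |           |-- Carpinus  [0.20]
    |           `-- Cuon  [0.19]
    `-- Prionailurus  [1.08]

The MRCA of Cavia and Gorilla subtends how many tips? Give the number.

7

The MRCA of Cavia and Gorilla is the node subtending (((Clostridium,Gorilla),((Saccharomyces,Ursus),Secale)),(Cavia,Salamandra)).
That clade contains 7 terminal taxa: Cavia, Clostridium, Gorilla, Saccharomyces, Salamandra, Secale, Ursus.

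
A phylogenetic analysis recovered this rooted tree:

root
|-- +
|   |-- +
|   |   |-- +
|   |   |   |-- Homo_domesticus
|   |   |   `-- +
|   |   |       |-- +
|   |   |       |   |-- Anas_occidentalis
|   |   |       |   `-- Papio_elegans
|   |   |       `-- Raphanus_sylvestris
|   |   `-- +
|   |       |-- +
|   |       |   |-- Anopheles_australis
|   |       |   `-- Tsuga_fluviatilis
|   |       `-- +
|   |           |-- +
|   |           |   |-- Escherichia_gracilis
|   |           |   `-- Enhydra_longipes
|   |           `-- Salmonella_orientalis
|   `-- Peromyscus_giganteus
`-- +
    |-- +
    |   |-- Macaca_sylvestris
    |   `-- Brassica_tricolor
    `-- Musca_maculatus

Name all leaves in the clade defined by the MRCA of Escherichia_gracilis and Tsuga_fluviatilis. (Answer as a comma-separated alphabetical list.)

Anopheles_australis, Enhydra_longipes, Escherichia_gracilis, Salmonella_orientalis, Tsuga_fluviatilis

Tracing Escherichia_gracilis: it sits inside (Escherichia_gracilis,Enhydra_longipes).
Tracing Tsuga_fluviatilis: it sits inside (Anopheles_australis,Tsuga_fluviatilis).
The smallest clade enclosing both is ((Anopheles_australis,Tsuga_fluviatilis),((Escherichia_gracilis,Enhydra_longipes),Salmonella_orientalis)); the answer is its 5 terminal taxa in alphabetical order.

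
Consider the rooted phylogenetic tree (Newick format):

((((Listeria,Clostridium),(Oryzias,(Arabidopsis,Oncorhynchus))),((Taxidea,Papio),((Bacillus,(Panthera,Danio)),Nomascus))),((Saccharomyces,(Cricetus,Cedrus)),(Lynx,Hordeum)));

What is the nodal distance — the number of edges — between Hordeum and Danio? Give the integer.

9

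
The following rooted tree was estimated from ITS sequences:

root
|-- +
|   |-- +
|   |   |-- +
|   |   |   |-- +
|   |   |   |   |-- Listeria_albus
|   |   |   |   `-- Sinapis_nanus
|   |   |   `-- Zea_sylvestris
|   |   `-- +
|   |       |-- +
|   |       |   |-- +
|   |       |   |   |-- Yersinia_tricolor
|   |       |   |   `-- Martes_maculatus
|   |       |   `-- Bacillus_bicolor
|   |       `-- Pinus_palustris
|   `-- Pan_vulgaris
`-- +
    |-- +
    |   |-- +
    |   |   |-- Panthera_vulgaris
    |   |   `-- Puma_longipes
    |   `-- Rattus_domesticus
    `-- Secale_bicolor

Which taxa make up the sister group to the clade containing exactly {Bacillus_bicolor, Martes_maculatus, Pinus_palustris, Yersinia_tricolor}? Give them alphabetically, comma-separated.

The clade containing exactly {Bacillus_bicolor, Martes_maculatus, Pinus_palustris, Yersinia_tricolor} attaches to the tree at the node subtending (((Listeria_albus,Sinapis_nanus),Zea_sylvestris),(((Yersinia_tricolor,Martes_maculatus),Bacillus_bicolor),Pinus_palustris)).
The other lineage descending from that same node — the sister group — is ((Listeria_albus,Sinapis_nanus),Zea_sylvestris); its 3 tips in alphabetical order are the answer.

Listeria_albus, Sinapis_nanus, Zea_sylvestris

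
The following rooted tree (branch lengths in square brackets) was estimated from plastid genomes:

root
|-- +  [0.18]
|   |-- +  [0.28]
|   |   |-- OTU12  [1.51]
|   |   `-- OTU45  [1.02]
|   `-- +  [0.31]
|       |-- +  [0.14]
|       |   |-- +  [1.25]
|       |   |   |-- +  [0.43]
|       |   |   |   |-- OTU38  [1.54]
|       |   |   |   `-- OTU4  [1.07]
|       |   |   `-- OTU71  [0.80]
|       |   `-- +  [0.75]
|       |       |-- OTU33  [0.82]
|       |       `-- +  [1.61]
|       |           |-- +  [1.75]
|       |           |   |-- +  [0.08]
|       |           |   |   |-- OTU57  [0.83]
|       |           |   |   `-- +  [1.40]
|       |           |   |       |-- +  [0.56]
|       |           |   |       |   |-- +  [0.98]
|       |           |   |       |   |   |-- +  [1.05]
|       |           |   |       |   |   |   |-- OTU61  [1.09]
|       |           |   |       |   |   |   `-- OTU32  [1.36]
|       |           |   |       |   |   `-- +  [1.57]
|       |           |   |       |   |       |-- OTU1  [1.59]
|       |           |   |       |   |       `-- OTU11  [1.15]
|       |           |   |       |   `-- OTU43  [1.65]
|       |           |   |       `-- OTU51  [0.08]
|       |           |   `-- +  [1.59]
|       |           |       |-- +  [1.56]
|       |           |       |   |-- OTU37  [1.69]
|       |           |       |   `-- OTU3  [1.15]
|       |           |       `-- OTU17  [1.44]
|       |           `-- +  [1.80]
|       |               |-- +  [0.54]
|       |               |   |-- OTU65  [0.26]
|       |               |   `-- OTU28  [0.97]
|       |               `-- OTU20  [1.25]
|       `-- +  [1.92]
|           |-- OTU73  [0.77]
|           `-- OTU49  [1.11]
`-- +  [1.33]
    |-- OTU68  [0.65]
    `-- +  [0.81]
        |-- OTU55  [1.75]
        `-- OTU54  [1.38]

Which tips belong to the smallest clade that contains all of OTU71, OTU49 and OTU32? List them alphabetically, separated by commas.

OTU1, OTU11, OTU17, OTU20, OTU28, OTU3, OTU32, OTU33, OTU37, OTU38, OTU4, OTU43, OTU49, OTU51, OTU57, OTU61, OTU65, OTU71, OTU73

Tracing OTU71: it sits inside ((OTU38,OTU4),OTU71).
Tracing OTU49: it sits inside (OTU73,OTU49).
Tracing OTU32: it sits inside (OTU61,OTU32).
The smallest clade enclosing all 3 is ((((OTU38,OTU4),OTU71),(OTU33,(((OTU57,((((OTU61,OTU32),(OTU1,OTU11)),OTU43),OTU51)),((OTU37,OTU3),OTU17)),((OTU65,OTU28),OTU20)))),(OTU73,OTU49)); the answer is its 19 terminal taxa in alphabetical order.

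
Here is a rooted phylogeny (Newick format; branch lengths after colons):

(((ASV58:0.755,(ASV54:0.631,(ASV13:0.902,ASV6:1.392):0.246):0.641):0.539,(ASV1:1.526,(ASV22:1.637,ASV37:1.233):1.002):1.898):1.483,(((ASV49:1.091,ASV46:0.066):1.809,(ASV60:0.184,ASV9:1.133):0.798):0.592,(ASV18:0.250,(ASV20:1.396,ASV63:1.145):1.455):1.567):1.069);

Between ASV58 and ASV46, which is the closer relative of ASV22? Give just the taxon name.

The MRCA of ASV22 and ASV58 subtends ((ASV58,(ASV54,(ASV13,ASV6))),(ASV1,(ASV22,ASV37))) (7 taxa).
The MRCA of ASV22 and ASV46 is the root, subtending the entire tree (14 taxa).
The first is nested inside the second, so ASV22 shares a more recent common ancestor with ASV58.

ASV58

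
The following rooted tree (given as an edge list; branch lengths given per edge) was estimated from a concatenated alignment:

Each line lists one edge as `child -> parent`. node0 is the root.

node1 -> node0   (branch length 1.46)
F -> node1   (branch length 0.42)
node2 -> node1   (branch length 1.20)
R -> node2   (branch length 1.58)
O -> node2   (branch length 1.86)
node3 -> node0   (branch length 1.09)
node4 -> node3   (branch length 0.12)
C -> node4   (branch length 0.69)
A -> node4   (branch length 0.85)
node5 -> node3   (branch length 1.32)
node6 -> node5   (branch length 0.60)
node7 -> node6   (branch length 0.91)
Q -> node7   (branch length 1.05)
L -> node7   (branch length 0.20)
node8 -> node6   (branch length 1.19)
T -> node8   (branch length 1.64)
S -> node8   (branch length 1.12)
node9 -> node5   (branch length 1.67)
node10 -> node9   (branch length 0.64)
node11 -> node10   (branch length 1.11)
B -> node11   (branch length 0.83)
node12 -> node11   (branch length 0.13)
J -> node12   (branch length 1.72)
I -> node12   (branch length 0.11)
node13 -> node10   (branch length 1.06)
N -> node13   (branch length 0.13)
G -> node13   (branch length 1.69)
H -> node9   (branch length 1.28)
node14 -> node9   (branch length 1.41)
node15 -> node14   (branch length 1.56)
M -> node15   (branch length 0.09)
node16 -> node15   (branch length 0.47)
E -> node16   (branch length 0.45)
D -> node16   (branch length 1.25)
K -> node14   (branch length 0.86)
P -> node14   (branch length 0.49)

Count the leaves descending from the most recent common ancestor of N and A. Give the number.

The MRCA of N and A is the node subtending ((C,A),(((Q,L),(T,S)),(((B,(J,I)),(N,G)),H,((M,(E,D)),K,P)))).
That clade contains 17 terminal taxa: A, B, C, D, E, G, H, I, J, K, L, M, N, P, Q, S, T.

17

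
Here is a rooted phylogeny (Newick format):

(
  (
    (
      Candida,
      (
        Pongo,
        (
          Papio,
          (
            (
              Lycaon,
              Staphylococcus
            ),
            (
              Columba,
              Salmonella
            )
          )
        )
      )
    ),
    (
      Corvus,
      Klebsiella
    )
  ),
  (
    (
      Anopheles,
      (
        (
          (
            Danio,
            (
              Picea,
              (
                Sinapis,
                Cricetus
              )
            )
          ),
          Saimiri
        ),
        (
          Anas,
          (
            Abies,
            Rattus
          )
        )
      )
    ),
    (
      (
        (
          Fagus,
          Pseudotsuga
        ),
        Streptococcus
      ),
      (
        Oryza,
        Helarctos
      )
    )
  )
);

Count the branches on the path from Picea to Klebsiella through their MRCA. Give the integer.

10

The MRCA of Picea and Klebsiella is the root of the tree.
From Picea up to that node: 7 branches. From Klebsiella up to the same node: 3 branches. Total: 7 + 3 = 10.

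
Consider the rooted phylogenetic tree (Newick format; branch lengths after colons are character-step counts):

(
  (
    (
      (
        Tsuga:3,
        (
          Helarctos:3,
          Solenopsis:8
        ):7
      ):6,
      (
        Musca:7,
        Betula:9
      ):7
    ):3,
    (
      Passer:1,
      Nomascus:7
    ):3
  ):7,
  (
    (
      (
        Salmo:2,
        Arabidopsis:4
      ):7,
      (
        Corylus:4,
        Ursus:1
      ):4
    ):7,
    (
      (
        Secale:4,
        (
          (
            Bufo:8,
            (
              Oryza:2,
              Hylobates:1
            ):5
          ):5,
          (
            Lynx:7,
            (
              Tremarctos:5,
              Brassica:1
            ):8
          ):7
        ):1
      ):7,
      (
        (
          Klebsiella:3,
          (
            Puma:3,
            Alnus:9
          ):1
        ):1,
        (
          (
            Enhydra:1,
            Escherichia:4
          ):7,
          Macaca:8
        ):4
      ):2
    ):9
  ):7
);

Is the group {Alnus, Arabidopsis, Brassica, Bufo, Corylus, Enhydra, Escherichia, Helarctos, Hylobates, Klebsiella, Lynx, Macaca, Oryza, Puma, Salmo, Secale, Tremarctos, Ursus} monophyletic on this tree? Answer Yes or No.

No

The MRCA of the listed taxa is the root, so the smallest clade containing them is the whole tree.
That clade also contains Betula, Musca, Nomascus, Passer, Solenopsis, Tsuga, which are not in the proposed group, so the group is not monophyletic.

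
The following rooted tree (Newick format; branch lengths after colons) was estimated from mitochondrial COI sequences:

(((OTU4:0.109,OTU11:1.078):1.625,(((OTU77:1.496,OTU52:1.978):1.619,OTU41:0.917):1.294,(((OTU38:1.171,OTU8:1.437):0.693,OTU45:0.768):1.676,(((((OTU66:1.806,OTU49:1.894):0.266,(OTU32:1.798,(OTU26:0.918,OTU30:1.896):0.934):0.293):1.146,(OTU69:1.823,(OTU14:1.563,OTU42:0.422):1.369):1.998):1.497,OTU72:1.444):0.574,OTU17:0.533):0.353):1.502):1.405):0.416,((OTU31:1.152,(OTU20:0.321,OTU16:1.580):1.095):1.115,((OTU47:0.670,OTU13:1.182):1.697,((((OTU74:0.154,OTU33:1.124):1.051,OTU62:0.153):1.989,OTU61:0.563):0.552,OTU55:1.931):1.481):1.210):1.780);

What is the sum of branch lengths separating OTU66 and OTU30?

5.195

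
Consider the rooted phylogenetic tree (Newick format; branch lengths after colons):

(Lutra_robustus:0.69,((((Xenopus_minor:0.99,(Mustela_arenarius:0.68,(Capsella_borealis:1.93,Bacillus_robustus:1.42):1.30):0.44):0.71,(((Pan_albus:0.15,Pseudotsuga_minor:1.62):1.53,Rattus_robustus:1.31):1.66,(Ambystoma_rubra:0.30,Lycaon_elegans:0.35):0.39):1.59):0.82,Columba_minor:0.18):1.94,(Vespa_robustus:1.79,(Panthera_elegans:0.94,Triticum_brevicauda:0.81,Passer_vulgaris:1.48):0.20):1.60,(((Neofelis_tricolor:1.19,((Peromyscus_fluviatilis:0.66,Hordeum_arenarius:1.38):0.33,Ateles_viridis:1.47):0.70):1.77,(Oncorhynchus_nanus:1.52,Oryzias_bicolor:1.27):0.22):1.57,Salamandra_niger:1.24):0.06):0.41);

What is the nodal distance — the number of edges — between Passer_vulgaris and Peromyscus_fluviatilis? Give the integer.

9

The MRCA of Passer_vulgaris and Peromyscus_fluviatilis is the node subtending ((((Xenopus_minor,(Mustela_arenarius,(Capsella_borealis,Bacillus_robustus))),(((Pan_albus,Pseudotsuga_minor),Rattus_robustus),(Ambystoma_rubra,Lycaon_elegans))),Columba_minor),(Vespa_robustus,(Panthera_elegans,Triticum_brevicauda,Passer_vulgaris)),(((Neofelis_tricolor,((Peromyscus_fluviatilis,Hordeum_arenarius),Ateles_viridis)),(Oncorhynchus_nanus,Oryzias_bicolor)),Salamandra_niger)).
From Passer_vulgaris up to that node: 3 branches. From Peromyscus_fluviatilis up to the same node: 6 branches. Total: 3 + 6 = 9.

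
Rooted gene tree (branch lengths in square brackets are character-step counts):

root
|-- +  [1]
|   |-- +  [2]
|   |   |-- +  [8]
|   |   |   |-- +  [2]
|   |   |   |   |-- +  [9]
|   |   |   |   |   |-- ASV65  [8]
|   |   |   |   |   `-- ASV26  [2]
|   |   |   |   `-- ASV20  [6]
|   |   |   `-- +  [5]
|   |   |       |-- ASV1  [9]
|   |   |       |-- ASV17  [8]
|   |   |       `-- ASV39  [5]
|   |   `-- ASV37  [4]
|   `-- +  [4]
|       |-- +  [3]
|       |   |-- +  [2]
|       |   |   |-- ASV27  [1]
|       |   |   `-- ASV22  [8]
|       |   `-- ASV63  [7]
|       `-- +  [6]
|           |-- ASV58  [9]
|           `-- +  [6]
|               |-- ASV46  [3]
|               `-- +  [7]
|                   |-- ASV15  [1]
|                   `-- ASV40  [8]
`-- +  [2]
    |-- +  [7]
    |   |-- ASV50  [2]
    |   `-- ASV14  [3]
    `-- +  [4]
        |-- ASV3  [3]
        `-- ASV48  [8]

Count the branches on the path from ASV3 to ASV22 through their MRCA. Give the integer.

The MRCA of ASV3 and ASV22 is the root of the tree.
From ASV3 up to that node: 3 branches. From ASV22 up to the same node: 5 branches. Total: 3 + 5 = 8.

8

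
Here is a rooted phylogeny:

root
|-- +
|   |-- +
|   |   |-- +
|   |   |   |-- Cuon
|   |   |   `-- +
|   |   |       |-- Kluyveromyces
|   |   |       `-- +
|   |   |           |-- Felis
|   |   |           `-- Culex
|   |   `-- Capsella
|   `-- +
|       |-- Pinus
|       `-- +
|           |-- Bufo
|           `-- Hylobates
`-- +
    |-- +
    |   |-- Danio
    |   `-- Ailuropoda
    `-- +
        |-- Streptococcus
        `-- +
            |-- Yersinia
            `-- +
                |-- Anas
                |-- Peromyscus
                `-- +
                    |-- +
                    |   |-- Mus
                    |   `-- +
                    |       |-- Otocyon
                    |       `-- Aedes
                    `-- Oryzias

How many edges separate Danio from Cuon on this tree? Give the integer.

7

The MRCA of Danio and Cuon is the root of the tree.
From Danio up to that node: 3 branches. From Cuon up to the same node: 4 branches. Total: 3 + 4 = 7.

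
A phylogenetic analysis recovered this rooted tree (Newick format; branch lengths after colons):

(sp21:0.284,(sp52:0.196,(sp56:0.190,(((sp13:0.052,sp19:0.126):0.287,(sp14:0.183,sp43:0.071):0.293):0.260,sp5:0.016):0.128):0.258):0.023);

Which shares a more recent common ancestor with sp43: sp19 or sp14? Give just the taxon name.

The MRCA of sp43 and sp14 subtends (sp14,sp43) (2 taxa).
The MRCA of sp43 and sp19 subtends ((sp13,sp19),(sp14,sp43)) (4 taxa).
The first is nested inside the second, so sp43 shares a more recent common ancestor with sp14.

sp14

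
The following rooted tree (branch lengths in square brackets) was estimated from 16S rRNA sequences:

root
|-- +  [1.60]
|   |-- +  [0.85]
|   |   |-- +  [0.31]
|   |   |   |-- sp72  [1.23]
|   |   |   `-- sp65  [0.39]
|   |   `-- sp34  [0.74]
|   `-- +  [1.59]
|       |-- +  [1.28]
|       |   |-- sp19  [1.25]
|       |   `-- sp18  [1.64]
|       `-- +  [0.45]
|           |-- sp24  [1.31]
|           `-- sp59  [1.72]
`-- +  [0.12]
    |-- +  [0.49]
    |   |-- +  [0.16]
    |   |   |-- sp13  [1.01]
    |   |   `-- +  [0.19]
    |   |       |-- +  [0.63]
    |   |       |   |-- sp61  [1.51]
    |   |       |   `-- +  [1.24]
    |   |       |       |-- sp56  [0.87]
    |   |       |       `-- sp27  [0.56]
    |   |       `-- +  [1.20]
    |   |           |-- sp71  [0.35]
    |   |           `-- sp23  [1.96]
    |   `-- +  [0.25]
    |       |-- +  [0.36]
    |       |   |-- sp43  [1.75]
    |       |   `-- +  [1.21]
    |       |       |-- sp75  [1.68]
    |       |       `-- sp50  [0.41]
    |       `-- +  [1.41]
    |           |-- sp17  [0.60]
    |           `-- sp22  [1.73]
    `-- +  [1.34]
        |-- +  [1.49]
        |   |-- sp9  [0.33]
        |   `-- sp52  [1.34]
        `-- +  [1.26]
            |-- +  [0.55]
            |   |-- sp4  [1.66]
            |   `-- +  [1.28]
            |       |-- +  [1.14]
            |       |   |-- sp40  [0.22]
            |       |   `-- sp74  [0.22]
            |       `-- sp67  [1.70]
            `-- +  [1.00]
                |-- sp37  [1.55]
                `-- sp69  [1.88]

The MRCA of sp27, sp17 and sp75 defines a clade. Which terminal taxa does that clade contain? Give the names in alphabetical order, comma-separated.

Tracing sp27: it sits inside (sp56,sp27).
Tracing sp17: it sits inside (sp17,sp22).
Tracing sp75: it sits inside (sp75,sp50).
The smallest clade enclosing all 3 is ((sp13,((sp61,(sp56,sp27)),(sp71,sp23))),((sp43,(sp75,sp50)),(sp17,sp22))); the answer is its 11 terminal taxa in alphabetical order.

sp13, sp17, sp22, sp23, sp27, sp43, sp50, sp56, sp61, sp71, sp75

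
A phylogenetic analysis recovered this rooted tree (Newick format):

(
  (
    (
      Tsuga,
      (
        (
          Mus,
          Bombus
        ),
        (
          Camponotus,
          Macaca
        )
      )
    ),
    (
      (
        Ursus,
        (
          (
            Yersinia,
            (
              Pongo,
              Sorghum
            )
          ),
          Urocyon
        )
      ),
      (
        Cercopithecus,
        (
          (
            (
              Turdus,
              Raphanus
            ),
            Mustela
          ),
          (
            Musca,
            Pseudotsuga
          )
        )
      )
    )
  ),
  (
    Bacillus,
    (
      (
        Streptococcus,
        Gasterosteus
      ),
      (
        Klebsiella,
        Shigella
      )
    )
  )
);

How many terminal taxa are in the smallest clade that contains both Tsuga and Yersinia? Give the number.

16

The MRCA of Tsuga and Yersinia is the node subtending ((Tsuga,((Mus,Bombus),(Camponotus,Macaca))),((Ursus,((Yersinia,(Pongo,Sorghum)),Urocyon)),(Cercopithecus,(((Turdus,Raphanus),Mustela),(Musca,Pseudotsuga))))).
That clade contains 16 terminal taxa: Bombus, Camponotus, Cercopithecus, Macaca, Mus, Musca, Mustela, Pongo, Pseudotsuga, Raphanus, Sorghum, Tsuga, Turdus, Urocyon, Ursus, Yersinia.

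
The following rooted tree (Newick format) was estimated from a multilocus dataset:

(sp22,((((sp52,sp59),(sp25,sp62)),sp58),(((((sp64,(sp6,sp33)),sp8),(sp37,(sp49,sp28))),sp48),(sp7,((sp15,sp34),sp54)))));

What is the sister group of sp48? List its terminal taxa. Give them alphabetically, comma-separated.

sp48 attaches to the tree at the node subtending ((((sp64,(sp6,sp33)),sp8),(sp37,(sp49,sp28))),sp48).
The other lineage descending from that same node — the sister group — is (((sp64,(sp6,sp33)),sp8),(sp37,(sp49,sp28))); its 7 tips in alphabetical order are the answer.

sp28, sp33, sp37, sp49, sp6, sp64, sp8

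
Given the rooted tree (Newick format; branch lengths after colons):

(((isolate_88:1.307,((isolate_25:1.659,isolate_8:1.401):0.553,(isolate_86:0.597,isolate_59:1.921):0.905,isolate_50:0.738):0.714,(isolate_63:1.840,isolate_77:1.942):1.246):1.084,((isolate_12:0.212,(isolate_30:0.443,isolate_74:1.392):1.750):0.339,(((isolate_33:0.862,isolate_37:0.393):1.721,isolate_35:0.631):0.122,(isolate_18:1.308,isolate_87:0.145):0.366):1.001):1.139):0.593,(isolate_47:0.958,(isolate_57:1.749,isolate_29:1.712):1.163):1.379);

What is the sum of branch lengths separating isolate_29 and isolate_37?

9.223

The path runs isolate_29 → … → MRCA → … → isolate_37; the MRCA is the root of the tree.
Branch lengths along that path: 1.712 + 1.163 + 1.379 + 0.593 + 1.139 + 1.001 + 0.122 + 1.721 + 0.393 = 9.223.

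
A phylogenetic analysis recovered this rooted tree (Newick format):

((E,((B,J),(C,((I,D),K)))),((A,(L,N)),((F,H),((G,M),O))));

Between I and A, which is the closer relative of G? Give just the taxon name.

A

The MRCA of G and A subtends ((A,(L,N)),((F,H),((G,M),O))) (8 taxa).
The MRCA of G and I is the root, subtending the entire tree (15 taxa).
The first is nested inside the second, so G shares a more recent common ancestor with A.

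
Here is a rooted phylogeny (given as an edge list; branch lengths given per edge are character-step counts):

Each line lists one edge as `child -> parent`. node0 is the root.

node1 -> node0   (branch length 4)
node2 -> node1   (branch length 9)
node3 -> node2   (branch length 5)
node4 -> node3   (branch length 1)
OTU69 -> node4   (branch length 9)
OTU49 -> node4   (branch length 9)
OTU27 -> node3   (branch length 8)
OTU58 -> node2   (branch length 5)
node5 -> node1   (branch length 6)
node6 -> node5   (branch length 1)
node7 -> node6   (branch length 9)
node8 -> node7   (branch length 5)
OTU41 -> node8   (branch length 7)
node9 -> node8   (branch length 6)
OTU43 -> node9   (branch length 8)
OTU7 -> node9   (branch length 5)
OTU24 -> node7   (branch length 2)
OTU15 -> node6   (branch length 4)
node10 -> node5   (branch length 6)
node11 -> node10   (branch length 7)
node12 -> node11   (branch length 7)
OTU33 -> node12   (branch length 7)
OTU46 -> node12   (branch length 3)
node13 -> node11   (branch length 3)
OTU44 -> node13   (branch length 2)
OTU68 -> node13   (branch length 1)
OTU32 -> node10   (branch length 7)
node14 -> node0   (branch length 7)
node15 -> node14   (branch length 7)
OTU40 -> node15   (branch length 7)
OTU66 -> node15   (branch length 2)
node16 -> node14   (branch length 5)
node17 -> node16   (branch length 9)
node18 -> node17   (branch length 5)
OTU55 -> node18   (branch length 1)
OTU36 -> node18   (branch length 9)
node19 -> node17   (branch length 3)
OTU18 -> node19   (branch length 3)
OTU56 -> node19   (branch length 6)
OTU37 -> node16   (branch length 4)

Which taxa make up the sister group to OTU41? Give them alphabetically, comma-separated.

OTU41 attaches to the tree at the node subtending (OTU41,(OTU43,OTU7)).
The other lineage descending from that same node — the sister group — is (OTU43,OTU7); its 2 tips in alphabetical order are the answer.

OTU43, OTU7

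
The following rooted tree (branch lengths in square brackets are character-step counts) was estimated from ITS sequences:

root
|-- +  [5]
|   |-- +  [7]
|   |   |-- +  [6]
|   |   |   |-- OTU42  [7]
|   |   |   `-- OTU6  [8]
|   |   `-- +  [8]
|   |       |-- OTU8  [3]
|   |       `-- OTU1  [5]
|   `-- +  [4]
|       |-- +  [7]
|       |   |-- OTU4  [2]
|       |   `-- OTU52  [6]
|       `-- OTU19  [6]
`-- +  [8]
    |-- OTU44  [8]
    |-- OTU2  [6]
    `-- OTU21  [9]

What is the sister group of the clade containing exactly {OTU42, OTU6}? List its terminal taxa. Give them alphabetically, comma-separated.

OTU1, OTU8

The clade containing exactly {OTU42, OTU6} attaches to the tree at the node subtending ((OTU42,OTU6),(OTU8,OTU1)).
The other lineage descending from that same node — the sister group — is (OTU8,OTU1); its 2 tips in alphabetical order are the answer.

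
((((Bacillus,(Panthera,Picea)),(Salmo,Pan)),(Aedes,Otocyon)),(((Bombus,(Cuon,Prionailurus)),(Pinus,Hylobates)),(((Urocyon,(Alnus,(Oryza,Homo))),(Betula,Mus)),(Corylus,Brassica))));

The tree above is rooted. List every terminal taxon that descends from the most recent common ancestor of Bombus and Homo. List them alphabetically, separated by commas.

Alnus, Betula, Bombus, Brassica, Corylus, Cuon, Homo, Hylobates, Mus, Oryza, Pinus, Prionailurus, Urocyon

Tracing Bombus: it sits inside (Bombus,(Cuon,Prionailurus)).
Tracing Homo: it sits inside (Oryza,Homo).
The smallest clade enclosing both is (((Bombus,(Cuon,Prionailurus)),(Pinus,Hylobates)),(((Urocyon,(Alnus,(Oryza,Homo))),(Betula,Mus)),(Corylus,Brassica))); the answer is its 13 terminal taxa in alphabetical order.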